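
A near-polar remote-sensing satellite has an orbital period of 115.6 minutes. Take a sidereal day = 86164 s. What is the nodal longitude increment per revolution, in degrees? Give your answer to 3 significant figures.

T = 115.6 min = 6936.0 s.
During one orbit Earth rotates (6936.0 / 86164) × 360° = 28.98°.

29.0°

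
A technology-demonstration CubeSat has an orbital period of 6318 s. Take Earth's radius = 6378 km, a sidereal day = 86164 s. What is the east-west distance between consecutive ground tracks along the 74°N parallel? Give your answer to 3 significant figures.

Node shift per orbit = (6318.0/86164) × 360° = 26.40°.
Equatorial spacing = 26.40 × 111.3 km/° = 2938 km.
At 74° latitude, spacing = 2938 × cos(74°) = 810 km.

810 km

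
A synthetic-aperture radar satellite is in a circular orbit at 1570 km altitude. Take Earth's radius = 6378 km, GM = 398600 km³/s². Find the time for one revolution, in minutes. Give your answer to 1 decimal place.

117.5 min

Semi-major axis a = 6378 + 1570 = 7948 km. Period T = 2π√(a³/μ) = 2π√(7948³/398600) = 7051.8 s = 117.53 min.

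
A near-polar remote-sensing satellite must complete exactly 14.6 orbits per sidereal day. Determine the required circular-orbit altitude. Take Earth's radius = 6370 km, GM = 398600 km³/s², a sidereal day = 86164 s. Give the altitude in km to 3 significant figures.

688 km

Required period T = 86164 / 14.6 = 5901.6 s.
From T = 2π√(a³/μ): a = (μ T²/4π²)^(1/3) = (398600 × 5901.6² / 4π²)^(1/3) = 7058 km.
Altitude h = a − R = 7058 − 6370 = 688 km.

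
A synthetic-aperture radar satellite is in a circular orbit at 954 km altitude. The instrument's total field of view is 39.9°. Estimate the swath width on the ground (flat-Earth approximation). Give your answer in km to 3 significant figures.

693 km

Half-angle = 39.9°/2 = 19.95°.
Swath width ≈ 2h·tan(θ/2) = 2 × 954 × tan(19.95°) = 692.6 km.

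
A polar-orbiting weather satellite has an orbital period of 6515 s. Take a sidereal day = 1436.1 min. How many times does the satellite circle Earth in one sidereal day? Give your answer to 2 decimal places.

13.23

Orbits per sidereal day = 86166 / 6515.0 = 13.226.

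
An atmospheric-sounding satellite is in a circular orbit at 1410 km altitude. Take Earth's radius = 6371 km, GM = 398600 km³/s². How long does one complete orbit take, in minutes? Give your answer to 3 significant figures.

114 min

Semi-major axis a = 6371 + 1410 = 7781 km. Period T = 2π√(a³/μ) = 2π√(7781³/398600) = 6830.7 s = 113.84 min.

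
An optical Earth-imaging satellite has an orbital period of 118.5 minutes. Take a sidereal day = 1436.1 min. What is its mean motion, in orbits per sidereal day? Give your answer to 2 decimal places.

12.12

T = 118.5 min = 7110.0 s.
Orbits per sidereal day = 86166 / 7110.0 = 12.119.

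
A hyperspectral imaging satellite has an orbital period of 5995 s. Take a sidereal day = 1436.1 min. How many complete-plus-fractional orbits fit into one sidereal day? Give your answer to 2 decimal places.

Orbits per sidereal day = 86166 / 5995.0 = 14.373.

14.37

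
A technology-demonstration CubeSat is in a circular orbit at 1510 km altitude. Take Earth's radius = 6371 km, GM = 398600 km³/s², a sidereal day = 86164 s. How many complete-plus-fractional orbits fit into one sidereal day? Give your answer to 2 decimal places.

12.37

Semi-major axis a = 6371 + 1510 = 7881 km. Period T = 2π√(a³/μ) = 2π√(7881³/398600) = 6962.8 s = 116.05 min.
Orbits per sidereal day = 86164 / 6962.8 = 12.375.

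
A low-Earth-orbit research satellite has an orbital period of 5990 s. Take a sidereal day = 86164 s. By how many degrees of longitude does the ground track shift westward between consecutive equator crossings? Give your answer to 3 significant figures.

During one orbit Earth rotates (5990.0 / 86164) × 360° = 25.03°.

25.0°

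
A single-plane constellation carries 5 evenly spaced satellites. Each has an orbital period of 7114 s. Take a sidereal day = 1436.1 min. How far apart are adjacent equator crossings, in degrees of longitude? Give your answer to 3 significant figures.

5.94°

Single-satellite node shift = (7114.0/86166) × 360° = 29.72°.
With 5 satellites evenly phased, successive equator crossings are 29.72/5 = 5.944° apart.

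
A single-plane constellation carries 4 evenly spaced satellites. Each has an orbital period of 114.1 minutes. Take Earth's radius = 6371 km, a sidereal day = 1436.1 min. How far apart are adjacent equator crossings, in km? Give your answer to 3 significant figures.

795 km

T = 114.1 min = 6846.0 s.
Single-satellite node shift = (6846.0/86166) × 360° = 28.60°.
With 4 satellites evenly phased, successive equator crossings are 28.60/4 = 7.151° apart.
That is 7.151 × 111.2 = 795 km at the equator.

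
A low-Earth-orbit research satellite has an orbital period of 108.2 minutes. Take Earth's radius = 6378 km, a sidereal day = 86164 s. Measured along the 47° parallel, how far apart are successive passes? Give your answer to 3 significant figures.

2060 km

T = 108.2 min = 6492.0 s.
Node shift per orbit = (6492.0/86164) × 360° = 27.12°.
Equatorial spacing = 27.12 × 111.3 km/° = 3019 km.
At 47° latitude, spacing = 3019 × cos(47°) = 2059 km.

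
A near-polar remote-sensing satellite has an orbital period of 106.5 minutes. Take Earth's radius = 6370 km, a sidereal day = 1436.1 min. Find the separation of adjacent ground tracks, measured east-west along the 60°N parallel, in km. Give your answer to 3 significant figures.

1480 km

T = 106.5 min = 6390.0 s.
Node shift per orbit = (6390.0/86166) × 360° = 26.70°.
Equatorial spacing = 26.70 × 111.2 km/° = 2968 km.
At 60° latitude, spacing = 2968 × cos(60°) = 1484 km.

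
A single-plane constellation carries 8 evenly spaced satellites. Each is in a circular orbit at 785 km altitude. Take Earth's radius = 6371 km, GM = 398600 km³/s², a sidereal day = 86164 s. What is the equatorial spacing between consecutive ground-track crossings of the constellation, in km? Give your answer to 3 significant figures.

350 km

Semi-major axis a = 6371 + 785 = 7156 km. Period T = 2π√(a³/μ) = 2π√(7156³/398600) = 6024.4 s = 100.41 min.
Single-satellite node shift = (6024.4/86164) × 360° = 25.17°.
With 8 satellites evenly phased, successive equator crossings are 25.17/8 = 3.146° apart.
That is 3.146 × 111.2 = 350 km at the equator.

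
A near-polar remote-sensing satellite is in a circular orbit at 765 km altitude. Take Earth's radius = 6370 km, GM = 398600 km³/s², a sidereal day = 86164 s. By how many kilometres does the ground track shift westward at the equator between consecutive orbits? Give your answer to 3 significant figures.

Semi-major axis a = 6370 + 765 = 7135 km. Period T = 2π√(a³/μ) = 2π√(7135³/398600) = 5997.9 s = 99.97 min.
During one orbit Earth rotates (5997.9 / 86164) × 360° = 25.06°.
At the equator that is 25.06° × (2π·6370/360) km/° = 25.06 × 111.2 = 2786 km.

2790 km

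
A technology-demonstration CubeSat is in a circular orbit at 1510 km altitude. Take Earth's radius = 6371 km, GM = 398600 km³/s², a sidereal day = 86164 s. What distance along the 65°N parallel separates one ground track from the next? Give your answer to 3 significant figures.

Semi-major axis a = 6371 + 1510 = 7881 km. Period T = 2π√(a³/μ) = 2π√(7881³/398600) = 6962.8 s = 116.05 min.
Node shift per orbit = (6962.8/86164) × 360° = 29.09°.
Equatorial spacing = 29.09 × 111.2 km/° = 3235 km.
At 65° latitude, spacing = 3235 × cos(65°) = 1367 km.

1370 km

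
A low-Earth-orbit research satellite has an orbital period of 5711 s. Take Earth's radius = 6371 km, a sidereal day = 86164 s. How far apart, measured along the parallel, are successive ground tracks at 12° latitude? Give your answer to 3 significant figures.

2600 km

Node shift per orbit = (5711.0/86164) × 360° = 23.86°.
Equatorial spacing = 23.86 × 111.2 km/° = 2653 km.
At 12° latitude, spacing = 2653 × cos(12°) = 2595 km.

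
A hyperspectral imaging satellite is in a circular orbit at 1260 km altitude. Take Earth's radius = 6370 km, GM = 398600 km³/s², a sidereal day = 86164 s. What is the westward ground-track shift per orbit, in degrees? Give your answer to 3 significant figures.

Semi-major axis a = 6370 + 1260 = 7630 km. Period T = 2π√(a³/μ) = 2π√(7630³/398600) = 6632.8 s = 110.55 min.
During one orbit Earth rotates (6632.8 / 86164) × 360° = 27.71°.

27.7°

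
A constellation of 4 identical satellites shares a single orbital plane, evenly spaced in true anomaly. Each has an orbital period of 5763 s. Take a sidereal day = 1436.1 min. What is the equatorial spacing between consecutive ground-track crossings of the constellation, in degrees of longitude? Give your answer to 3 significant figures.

6.02°

Single-satellite node shift = (5763.0/86166) × 360° = 24.08°.
With 4 satellites evenly phased, successive equator crossings are 24.08/4 = 6.019° apart.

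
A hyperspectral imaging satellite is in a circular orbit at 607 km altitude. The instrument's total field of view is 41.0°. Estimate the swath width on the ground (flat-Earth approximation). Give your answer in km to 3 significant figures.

454 km

Half-angle = 41.0°/2 = 20.5°.
Swath width ≈ 2h·tan(θ/2) = 2 × 607 × tan(20.5°) = 453.9 km.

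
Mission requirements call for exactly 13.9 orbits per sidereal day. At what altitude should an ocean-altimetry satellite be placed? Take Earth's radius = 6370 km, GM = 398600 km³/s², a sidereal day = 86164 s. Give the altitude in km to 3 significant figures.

Required period T = 86164 / 13.9 = 6198.8 s.
From T = 2π√(a³/μ): a = (μ T²/4π²)^(1/3) = (398600 × 6198.8² / 4π²)^(1/3) = 7293 km.
Altitude h = a − R = 7293 − 6370 = 923 km.

923 km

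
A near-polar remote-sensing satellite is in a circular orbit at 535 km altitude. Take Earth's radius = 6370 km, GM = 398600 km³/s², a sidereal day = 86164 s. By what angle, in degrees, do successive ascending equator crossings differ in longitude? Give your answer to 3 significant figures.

Semi-major axis a = 6370 + 535 = 6905 km. Period T = 2π√(a³/μ) = 2π√(6905³/398600) = 5710.3 s = 95.17 min.
During one orbit Earth rotates (5710.3 / 86164) × 360° = 23.86°.

23.9°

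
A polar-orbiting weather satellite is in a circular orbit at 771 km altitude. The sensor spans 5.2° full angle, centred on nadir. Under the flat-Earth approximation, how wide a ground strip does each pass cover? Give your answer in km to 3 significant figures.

70.0 km

Half-angle = 5.2°/2 = 2.6°.
Swath width ≈ 2h·tan(θ/2) = 2 × 771 × tan(2.6°) = 70.0 km.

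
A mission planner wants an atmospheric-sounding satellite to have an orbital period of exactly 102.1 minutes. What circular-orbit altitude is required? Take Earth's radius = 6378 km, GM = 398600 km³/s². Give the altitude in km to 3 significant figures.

T = 102.1 min = 6126.0 s.
From T = 2π√(a³/μ): a = (μ T²/4π²)^(1/3) = (398600 × 6126.0² / 4π²)^(1/3) = 7236 km.
Altitude h = a − R = 7236 − 6378 = 858 km.

858 km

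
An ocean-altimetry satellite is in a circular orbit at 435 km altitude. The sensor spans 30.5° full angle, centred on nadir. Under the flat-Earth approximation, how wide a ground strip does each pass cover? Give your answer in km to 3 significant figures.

237 km

Half-angle = 30.5°/2 = 15.25°.
Swath width ≈ 2h·tan(θ/2) = 2 × 435 × tan(15.25°) = 237.2 km.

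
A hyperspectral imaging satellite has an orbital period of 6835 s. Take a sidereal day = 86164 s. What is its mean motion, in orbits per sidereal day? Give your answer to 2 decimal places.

12.61

Orbits per sidereal day = 86164 / 6835.0 = 12.606.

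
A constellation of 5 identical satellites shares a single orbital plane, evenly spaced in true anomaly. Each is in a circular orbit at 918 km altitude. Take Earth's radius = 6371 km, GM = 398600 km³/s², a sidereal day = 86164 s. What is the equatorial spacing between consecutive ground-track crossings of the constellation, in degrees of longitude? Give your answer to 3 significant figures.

5.18°

Semi-major axis a = 6371 + 918 = 7289 km. Period T = 2π√(a³/μ) = 2π√(7289³/398600) = 6193.2 s = 103.22 min.
Single-satellite node shift = (6193.2/86164) × 360° = 25.88°.
With 5 satellites evenly phased, successive equator crossings are 25.88/5 = 5.175° apart.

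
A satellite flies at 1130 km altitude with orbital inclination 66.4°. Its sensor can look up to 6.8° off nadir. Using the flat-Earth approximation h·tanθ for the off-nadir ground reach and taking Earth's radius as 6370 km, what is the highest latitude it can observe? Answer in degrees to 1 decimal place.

67.6°

For a prograde orbit the ground track reaches latitude ±i = ±66.4°.
Sensor half-swath on the ground ≈ 1130·tan(6.8°) = 135 km = 1.21° of latitude.
Maximum observable latitude ≈ 66.4 + 1.21 = 67.6°.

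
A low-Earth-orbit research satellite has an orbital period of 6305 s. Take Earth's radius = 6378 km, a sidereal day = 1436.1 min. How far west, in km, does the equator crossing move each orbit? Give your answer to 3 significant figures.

During one orbit Earth rotates (6305.0 / 86166) × 360° = 26.34°.
At the equator that is 26.34° × (2π·6378/360) km/° = 26.34 × 111.3 = 2932 km.

2930 km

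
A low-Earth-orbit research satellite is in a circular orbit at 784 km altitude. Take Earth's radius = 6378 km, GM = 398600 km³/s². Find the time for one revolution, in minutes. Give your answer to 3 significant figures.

101 min

Semi-major axis a = 6378 + 784 = 7162 km. Period T = 2π√(a³/μ) = 2π√(7162³/398600) = 6032.0 s = 100.53 min.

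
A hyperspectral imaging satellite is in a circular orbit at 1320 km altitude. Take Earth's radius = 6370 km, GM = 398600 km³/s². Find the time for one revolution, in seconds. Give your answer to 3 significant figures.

6710 seconds

Semi-major axis a = 6370 + 1320 = 7690 km. Period T = 2π√(a³/μ) = 2π√(7690³/398600) = 6711.2 s = 111.85 min.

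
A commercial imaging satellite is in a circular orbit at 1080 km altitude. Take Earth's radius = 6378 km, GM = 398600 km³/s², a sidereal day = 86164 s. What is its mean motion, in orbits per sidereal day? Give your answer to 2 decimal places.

Semi-major axis a = 6378 + 1080 = 7458 km. Period T = 2π√(a³/μ) = 2π√(7458³/398600) = 6409.8 s = 106.83 min.
Orbits per sidereal day = 86164 / 6409.8 = 13.443.

13.44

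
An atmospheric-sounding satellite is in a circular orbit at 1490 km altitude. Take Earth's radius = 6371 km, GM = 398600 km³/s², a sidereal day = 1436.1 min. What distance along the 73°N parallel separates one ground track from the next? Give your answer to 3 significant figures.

Semi-major axis a = 6371 + 1490 = 7861 km. Period T = 2π√(a³/μ) = 2π√(7861³/398600) = 6936.3 s = 115.61 min.
Node shift per orbit = (6936.3/86166) × 360° = 28.98°.
Equatorial spacing = 28.98 × 111.2 km/° = 3222 km.
At 73° latitude, spacing = 3222 × cos(73°) = 942 km.

942 km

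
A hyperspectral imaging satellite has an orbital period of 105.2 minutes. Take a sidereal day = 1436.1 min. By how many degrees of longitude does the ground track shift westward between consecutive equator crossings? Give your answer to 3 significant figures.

T = 105.2 min = 6312.0 s.
During one orbit Earth rotates (6312.0 / 86166) × 360° = 26.37°.

26.4°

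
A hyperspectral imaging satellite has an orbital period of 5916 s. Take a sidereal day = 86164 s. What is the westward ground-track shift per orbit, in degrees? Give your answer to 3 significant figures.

24.7°

During one orbit Earth rotates (5916.0 / 86164) × 360° = 24.72°.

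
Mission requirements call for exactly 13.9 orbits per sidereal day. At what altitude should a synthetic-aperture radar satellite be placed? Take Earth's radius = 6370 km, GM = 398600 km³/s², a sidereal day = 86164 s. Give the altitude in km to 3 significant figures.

923 km

Required period T = 86164 / 13.9 = 6198.8 s.
From T = 2π√(a³/μ): a = (μ T²/4π²)^(1/3) = (398600 × 6198.8² / 4π²)^(1/3) = 7293 km.
Altitude h = a − R = 7293 − 6370 = 923 km.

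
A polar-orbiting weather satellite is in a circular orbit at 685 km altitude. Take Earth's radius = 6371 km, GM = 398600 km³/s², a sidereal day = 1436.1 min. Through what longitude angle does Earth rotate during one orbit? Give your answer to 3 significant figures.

Semi-major axis a = 6371 + 685 = 7056 km. Period T = 2π√(a³/μ) = 2π√(7056³/398600) = 5898.6 s = 98.31 min.
During one orbit Earth rotates (5898.6 / 86166) × 360° = 24.64°.

24.6°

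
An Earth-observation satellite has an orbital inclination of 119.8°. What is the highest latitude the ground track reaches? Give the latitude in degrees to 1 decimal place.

60.2°

Retrograde orbit: the ground track reaches ±(180° − i) = ±(180 − 119.8) = ±60.2°.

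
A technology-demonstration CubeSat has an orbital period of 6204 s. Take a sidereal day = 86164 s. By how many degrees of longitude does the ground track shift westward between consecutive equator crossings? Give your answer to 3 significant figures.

25.9°

During one orbit Earth rotates (6204.0 / 86164) × 360° = 25.92°.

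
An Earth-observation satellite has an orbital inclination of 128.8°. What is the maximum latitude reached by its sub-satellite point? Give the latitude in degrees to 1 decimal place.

51.2°

Retrograde orbit: the ground track reaches ±(180° − i) = ±(180 − 128.8) = ±51.2°.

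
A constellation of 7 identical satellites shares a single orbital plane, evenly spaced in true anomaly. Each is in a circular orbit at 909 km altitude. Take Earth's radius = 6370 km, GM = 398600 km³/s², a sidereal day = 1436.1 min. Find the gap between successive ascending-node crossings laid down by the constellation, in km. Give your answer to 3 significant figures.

410 km

Semi-major axis a = 6370 + 909 = 7279 km. Period T = 2π√(a³/μ) = 2π√(7279³/398600) = 6180.4 s = 103.01 min.
Single-satellite node shift = (6180.4/86166) × 360° = 25.82°.
With 7 satellites evenly phased, successive equator crossings are 25.82/7 = 3.689° apart.
That is 3.689 × 111.2 = 410 km at the equator.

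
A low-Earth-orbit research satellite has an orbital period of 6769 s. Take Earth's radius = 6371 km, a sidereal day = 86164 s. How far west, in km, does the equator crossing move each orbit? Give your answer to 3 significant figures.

During one orbit Earth rotates (6769.0 / 86164) × 360° = 28.28°.
At the equator that is 28.28° × (2π·6371/360) km/° = 28.28 × 111.2 = 3145 km.

3140 km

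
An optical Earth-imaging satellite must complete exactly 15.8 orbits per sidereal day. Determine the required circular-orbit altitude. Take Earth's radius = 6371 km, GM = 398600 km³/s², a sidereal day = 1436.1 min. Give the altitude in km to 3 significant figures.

Required period T = 86166 / 15.8 = 5453.5 s.
From T = 2π√(a³/μ): a = (μ T²/4π²)^(1/3) = (398600 × 5453.5² / 4π²)^(1/3) = 6696 km.
Altitude h = a − R = 6696 − 6371 = 325 km.

325 km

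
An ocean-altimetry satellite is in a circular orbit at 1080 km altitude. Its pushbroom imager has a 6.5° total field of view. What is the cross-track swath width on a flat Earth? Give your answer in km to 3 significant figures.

123 km

Half-angle = 6.5°/2 = 3.25°.
Swath width ≈ 2h·tan(θ/2) = 2 × 1080 × tan(3.25°) = 122.7 km.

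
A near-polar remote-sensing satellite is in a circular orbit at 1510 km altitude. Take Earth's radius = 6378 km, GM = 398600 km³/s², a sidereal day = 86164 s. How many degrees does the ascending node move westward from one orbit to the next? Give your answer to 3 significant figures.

29.1°

Semi-major axis a = 6378 + 1510 = 7888 km. Period T = 2π√(a³/μ) = 2π√(7888³/398600) = 6972.1 s = 116.20 min.
During one orbit Earth rotates (6972.1 / 86164) × 360° = 29.13°.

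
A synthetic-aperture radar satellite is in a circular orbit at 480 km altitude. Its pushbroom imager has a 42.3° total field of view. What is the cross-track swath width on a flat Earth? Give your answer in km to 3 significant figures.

Half-angle = 42.3°/2 = 21.15°.
Swath width ≈ 2h·tan(θ/2) = 2 × 480 × tan(21.15°) = 371.4 km.

371 km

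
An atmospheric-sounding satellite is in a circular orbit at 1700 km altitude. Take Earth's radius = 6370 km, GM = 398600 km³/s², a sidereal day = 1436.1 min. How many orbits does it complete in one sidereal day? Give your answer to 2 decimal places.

11.94

Semi-major axis a = 6370 + 1700 = 8070 km. Period T = 2π√(a³/μ) = 2π√(8070³/398600) = 7214.8 s = 120.25 min.
Orbits per sidereal day = 86166 / 7214.8 = 11.943.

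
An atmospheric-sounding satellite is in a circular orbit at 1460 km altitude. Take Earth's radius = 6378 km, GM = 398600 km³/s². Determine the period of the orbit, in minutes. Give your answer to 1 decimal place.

115.1 min

Semi-major axis a = 6378 + 1460 = 7838 km. Period T = 2π√(a³/μ) = 2π√(7838³/398600) = 6905.9 s = 115.10 min.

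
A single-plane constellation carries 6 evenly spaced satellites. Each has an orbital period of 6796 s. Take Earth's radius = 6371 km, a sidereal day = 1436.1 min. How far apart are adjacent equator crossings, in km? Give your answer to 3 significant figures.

526 km

Single-satellite node shift = (6796.0/86166) × 360° = 28.39°.
With 6 satellites evenly phased, successive equator crossings are 28.39/6 = 4.732° apart.
That is 4.732 × 111.2 = 526 km at the equator.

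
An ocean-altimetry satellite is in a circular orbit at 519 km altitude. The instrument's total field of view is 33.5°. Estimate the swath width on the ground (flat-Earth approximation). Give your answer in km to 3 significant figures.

312 km

Half-angle = 33.5°/2 = 16.75°.
Swath width ≈ 2h·tan(θ/2) = 2 × 519 × tan(16.75°) = 312.4 km.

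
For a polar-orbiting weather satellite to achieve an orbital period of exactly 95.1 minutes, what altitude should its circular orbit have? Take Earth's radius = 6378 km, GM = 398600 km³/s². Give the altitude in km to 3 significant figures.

T = 95.1 min = 5706.0 s.
From T = 2π√(a³/μ): a = (μ T²/4π²)^(1/3) = (398600 × 5706.0² / 4π²)^(1/3) = 6902 km.
Altitude h = a − R = 6902 − 6378 = 524 km.

524 km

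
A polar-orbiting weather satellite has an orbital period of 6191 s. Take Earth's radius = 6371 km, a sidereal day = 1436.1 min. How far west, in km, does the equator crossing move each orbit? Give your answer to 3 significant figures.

2880 km

During one orbit Earth rotates (6191.0 / 86166) × 360° = 25.87°.
At the equator that is 25.87° × (2π·6371/360) km/° = 25.87 × 111.2 = 2876 km.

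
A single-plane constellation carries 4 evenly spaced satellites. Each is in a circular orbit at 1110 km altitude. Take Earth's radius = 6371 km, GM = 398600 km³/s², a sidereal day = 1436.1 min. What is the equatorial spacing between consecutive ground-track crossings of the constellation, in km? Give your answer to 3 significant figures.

Semi-major axis a = 6371 + 1110 = 7481 km. Period T = 2π√(a³/μ) = 2π√(7481³/398600) = 6439.5 s = 107.32 min.
Single-satellite node shift = (6439.5/86166) × 360° = 26.90°.
With 4 satellites evenly phased, successive equator crossings are 26.90/4 = 6.726° apart.
That is 6.726 × 111.2 = 748 km at the equator.

748 km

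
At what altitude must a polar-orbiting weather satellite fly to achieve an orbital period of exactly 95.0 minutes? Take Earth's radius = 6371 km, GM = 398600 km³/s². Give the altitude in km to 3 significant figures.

526 km

T = 95.0 min = 5700.0 s.
From T = 2π√(a³/μ): a = (μ T²/4π²)^(1/3) = (398600 × 5700.0² / 4π²)^(1/3) = 6897 km.
Altitude h = a − R = 6897 − 6371 = 526 km.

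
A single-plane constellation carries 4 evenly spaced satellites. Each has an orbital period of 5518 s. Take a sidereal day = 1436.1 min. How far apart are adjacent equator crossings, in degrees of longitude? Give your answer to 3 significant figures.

Single-satellite node shift = (5518.0/86166) × 360° = 23.05°.
With 4 satellites evenly phased, successive equator crossings are 23.05/4 = 5.764° apart.

5.76°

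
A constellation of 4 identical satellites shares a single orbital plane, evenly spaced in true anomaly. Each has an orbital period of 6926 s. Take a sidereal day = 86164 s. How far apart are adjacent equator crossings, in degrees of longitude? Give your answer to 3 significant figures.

Single-satellite node shift = (6926.0/86164) × 360° = 28.94°.
With 4 satellites evenly phased, successive equator crossings are 28.94/4 = 7.234° apart.

7.23°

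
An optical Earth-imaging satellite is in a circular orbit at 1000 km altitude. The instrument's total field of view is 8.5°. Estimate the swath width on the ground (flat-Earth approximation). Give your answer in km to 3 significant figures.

149 km

Half-angle = 8.5°/2 = 4.25°.
Swath width ≈ 2h·tan(θ/2) = 2 × 1000 × tan(4.25°) = 148.6 km.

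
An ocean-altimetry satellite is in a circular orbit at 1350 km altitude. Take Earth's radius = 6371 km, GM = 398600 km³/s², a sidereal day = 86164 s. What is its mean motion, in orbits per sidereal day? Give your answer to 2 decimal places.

Semi-major axis a = 6371 + 1350 = 7721 km. Period T = 2π√(a³/μ) = 2π√(7721³/398600) = 6751.8 s = 112.53 min.
Orbits per sidereal day = 86164 / 6751.8 = 12.762.

12.76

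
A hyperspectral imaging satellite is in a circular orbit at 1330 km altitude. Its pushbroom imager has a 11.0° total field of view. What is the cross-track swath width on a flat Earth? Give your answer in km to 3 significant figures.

256 km

Half-angle = 11.0°/2 = 5.5°.
Swath width ≈ 2h·tan(θ/2) = 2 × 1330 × tan(5.5°) = 256.1 km.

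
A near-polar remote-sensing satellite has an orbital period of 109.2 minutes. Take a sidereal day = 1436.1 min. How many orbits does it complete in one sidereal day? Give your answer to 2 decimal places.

13.15

T = 109.2 min = 6552.0 s.
Orbits per sidereal day = 86166 / 6552.0 = 13.151.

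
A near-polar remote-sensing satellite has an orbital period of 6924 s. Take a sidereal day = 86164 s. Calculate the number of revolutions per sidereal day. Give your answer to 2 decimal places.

12.44

Orbits per sidereal day = 86164 / 6924.0 = 12.444.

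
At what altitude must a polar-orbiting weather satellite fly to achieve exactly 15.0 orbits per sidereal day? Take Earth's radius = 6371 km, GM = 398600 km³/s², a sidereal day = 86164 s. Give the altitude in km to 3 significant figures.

Required period T = 86164 / 15.0 = 5744.3 s.
From T = 2π√(a³/μ): a = (μ T²/4π²)^(1/3) = (398600 × 5744.3² / 4π²)^(1/3) = 6932 km.
Altitude h = a − R = 6932 − 6371 = 561 km.

561 km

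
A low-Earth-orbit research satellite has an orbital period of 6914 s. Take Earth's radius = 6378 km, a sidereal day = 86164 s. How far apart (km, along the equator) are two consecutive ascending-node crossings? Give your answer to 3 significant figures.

3220 km

During one orbit Earth rotates (6914.0 / 86164) × 360° = 28.89°.
At the equator that is 28.89° × (2π·6378/360) km/° = 28.89 × 111.3 = 3216 km.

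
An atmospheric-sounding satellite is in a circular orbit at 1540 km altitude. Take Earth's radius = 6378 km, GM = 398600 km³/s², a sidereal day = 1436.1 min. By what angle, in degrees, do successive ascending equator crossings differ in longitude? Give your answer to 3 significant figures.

29.3°

Semi-major axis a = 6378 + 1540 = 7918 km. Period T = 2π√(a³/μ) = 2π√(7918³/398600) = 7011.9 s = 116.86 min.
During one orbit Earth rotates (7011.9 / 86166) × 360° = 29.30°.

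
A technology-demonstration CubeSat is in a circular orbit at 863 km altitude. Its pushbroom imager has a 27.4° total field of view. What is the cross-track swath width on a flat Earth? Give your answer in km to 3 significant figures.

421 km

Half-angle = 27.4°/2 = 13.7°.
Swath width ≈ 2h·tan(θ/2) = 2 × 863 × tan(13.7°) = 420.8 km.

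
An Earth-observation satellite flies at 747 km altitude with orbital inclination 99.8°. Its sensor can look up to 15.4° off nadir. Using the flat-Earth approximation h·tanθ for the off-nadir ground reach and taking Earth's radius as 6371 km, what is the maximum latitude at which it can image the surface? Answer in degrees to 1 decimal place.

Retrograde orbit: the ground track reaches ±(180° − i) = ±(180 − 99.8) = ±80.2°.
Sensor half-swath on the ground ≈ 747·tan(15.4°) = 206 km = 1.85° of latitude.
Maximum observable latitude ≈ 80.2 + 1.85 = 82.1°.

82.1°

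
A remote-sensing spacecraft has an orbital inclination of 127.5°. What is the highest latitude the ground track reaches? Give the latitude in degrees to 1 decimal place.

Retrograde orbit: the ground track reaches ±(180° − i) = ±(180 − 127.5) = ±52.5°.

52.5°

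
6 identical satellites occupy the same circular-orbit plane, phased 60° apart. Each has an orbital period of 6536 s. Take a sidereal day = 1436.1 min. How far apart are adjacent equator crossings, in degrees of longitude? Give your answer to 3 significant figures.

Single-satellite node shift = (6536.0/86166) × 360° = 27.31°.
With 6 satellites evenly phased, successive equator crossings are 27.31/6 = 4.551° apart.

4.55°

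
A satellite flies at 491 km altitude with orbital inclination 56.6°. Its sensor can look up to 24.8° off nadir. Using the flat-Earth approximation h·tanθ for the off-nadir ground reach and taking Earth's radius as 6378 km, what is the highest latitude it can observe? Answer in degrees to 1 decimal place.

For a prograde orbit the ground track reaches latitude ±i = ±56.6°.
Sensor half-swath on the ground ≈ 491·tan(24.8°) = 227 km = 2.04° of latitude.
Maximum observable latitude ≈ 56.6 + 2.04 = 58.6°.

58.6°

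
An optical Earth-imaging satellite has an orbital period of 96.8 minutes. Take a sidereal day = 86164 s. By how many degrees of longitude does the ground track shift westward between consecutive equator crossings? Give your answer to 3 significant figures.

T = 96.8 min = 5808.0 s.
During one orbit Earth rotates (5808.0 / 86164) × 360° = 24.27°.

24.3°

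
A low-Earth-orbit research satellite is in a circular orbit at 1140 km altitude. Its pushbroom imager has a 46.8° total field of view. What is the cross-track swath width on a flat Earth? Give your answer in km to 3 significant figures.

Half-angle = 46.8°/2 = 23.4°.
Swath width ≈ 2h·tan(θ/2) = 2 × 1140 × tan(23.4°) = 986.6 km.

987 km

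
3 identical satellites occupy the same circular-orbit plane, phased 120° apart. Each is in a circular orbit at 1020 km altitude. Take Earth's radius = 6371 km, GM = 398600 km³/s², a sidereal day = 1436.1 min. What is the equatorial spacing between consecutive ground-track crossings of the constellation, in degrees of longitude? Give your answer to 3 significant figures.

Semi-major axis a = 6371 + 1020 = 7391 km. Period T = 2π√(a³/μ) = 2π√(7391³/398600) = 6323.6 s = 105.39 min.
Single-satellite node shift = (6323.6/86166) × 360° = 26.42°.
With 3 satellites evenly phased, successive equator crossings are 26.42/3 = 8.807° apart.

8.81°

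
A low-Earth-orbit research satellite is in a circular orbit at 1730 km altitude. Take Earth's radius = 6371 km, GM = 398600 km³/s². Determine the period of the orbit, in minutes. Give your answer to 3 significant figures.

121 min

Semi-major axis a = 6371 + 1730 = 8101 km. Period T = 2π√(a³/μ) = 2π√(8101³/398600) = 7256.4 s = 120.94 min.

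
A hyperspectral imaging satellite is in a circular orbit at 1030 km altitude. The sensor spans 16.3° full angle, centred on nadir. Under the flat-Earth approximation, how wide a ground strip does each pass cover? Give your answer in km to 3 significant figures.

295 km

Half-angle = 16.3°/2 = 8.15°.
Swath width ≈ 2h·tan(θ/2) = 2 × 1030 × tan(8.15°) = 295.0 km.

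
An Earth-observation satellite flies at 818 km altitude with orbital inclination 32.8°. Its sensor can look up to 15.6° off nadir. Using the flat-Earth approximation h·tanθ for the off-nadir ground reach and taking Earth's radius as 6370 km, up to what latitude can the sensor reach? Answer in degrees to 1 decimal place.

34.9°

For a prograde orbit the ground track reaches latitude ±i = ±32.8°.
Sensor half-swath on the ground ≈ 818·tan(15.6°) = 228 km = 2.05° of latitude.
Maximum observable latitude ≈ 32.8 + 2.05 = 34.9°.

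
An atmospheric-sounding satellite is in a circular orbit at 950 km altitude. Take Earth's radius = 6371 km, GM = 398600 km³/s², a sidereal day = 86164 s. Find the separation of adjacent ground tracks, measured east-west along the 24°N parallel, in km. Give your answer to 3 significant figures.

2650 km

Semi-major axis a = 6371 + 950 = 7321 km. Period T = 2π√(a³/μ) = 2π√(7321³/398600) = 6234.0 s = 103.90 min.
Node shift per orbit = (6234.0/86164) × 360° = 26.05°.
Equatorial spacing = 26.05 × 111.2 km/° = 2896 km.
At 24° latitude, spacing = 2896 × cos(24°) = 2646 km.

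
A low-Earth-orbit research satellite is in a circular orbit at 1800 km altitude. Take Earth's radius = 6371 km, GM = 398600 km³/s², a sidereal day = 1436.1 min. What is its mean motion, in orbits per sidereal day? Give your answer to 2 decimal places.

Semi-major axis a = 6371 + 1800 = 8171 km. Period T = 2π√(a³/μ) = 2π√(8171³/398600) = 7350.6 s = 122.51 min.
Orbits per sidereal day = 86166 / 7350.6 = 11.722.

11.72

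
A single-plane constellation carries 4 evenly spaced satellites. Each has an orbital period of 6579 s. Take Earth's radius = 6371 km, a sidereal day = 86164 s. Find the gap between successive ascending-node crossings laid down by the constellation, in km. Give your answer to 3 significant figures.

Single-satellite node shift = (6579.0/86164) × 360° = 27.49°.
With 4 satellites evenly phased, successive equator crossings are 27.49/4 = 6.872° apart.
That is 6.872 × 111.2 = 764 km at the equator.

764 km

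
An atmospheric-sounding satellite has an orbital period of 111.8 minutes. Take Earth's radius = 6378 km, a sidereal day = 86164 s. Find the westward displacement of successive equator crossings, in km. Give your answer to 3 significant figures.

3120 km

T = 111.8 min = 6708.0 s.
During one orbit Earth rotates (6708.0 / 86164) × 360° = 28.03°.
At the equator that is 28.03° × (2π·6378/360) km/° = 28.03 × 111.3 = 3120 km.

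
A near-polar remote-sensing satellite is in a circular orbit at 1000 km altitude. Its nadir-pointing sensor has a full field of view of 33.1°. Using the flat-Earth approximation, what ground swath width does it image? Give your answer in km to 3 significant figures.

Half-angle = 33.1°/2 = 16.55°.
Swath width ≈ 2h·tan(θ/2) = 2 × 1000 × tan(16.55°) = 594.3 km.

594 km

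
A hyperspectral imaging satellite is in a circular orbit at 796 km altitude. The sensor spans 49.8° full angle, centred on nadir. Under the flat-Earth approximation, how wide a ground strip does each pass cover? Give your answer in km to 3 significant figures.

739 km

Half-angle = 49.8°/2 = 24.9°.
Swath width ≈ 2h·tan(θ/2) = 2 × 796 × tan(24.9°) = 739.0 km.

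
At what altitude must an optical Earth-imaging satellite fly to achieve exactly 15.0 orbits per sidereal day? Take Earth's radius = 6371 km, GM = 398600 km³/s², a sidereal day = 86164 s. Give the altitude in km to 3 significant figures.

Required period T = 86164 / 15.0 = 5744.3 s.
From T = 2π√(a³/μ): a = (μ T²/4π²)^(1/3) = (398600 × 5744.3² / 4π²)^(1/3) = 6932 km.
Altitude h = a − R = 6932 − 6371 = 561 km.

561 km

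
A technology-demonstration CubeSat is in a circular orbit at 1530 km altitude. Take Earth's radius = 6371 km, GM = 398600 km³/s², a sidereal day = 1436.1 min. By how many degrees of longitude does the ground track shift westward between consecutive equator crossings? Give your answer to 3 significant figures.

Semi-major axis a = 6371 + 1530 = 7901 km. Period T = 2π√(a³/μ) = 2π√(7901³/398600) = 6989.3 s = 116.49 min.
During one orbit Earth rotates (6989.3 / 86166) × 360° = 29.20°.

29.2°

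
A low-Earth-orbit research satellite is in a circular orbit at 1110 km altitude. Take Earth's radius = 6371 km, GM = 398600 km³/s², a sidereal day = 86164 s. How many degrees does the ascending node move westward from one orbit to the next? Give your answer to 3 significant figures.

26.9°

Semi-major axis a = 6371 + 1110 = 7481 km. Period T = 2π√(a³/μ) = 2π√(7481³/398600) = 6439.5 s = 107.32 min.
During one orbit Earth rotates (6439.5 / 86164) × 360° = 26.90°.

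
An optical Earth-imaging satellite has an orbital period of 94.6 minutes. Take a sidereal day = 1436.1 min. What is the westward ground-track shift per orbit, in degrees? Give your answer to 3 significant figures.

23.7°

T = 94.6 min = 5676.0 s.
During one orbit Earth rotates (5676.0 / 86166) × 360° = 23.71°.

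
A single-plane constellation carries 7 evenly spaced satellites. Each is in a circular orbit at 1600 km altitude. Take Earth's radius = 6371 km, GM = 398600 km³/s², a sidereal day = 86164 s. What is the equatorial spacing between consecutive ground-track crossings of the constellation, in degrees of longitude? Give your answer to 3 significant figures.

4.23°

Semi-major axis a = 6371 + 1600 = 7971 km. Period T = 2π√(a³/μ) = 2π√(7971³/398600) = 7082.4 s = 118.04 min.
Single-satellite node shift = (7082.4/86164) × 360° = 29.59°.
With 7 satellites evenly phased, successive equator crossings are 29.59/7 = 4.227° apart.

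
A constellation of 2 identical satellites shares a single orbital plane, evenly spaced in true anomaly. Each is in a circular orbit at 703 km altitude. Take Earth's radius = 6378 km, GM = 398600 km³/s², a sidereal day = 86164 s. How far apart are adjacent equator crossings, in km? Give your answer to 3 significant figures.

1380 km

Semi-major axis a = 6378 + 703 = 7081 km. Period T = 2π√(a³/μ) = 2π√(7081³/398600) = 5930.0 s = 98.83 min.
Single-satellite node shift = (5930.0/86164) × 360° = 24.78°.
With 2 satellites evenly phased, successive equator crossings are 24.78/2 = 12.388° apart.
That is 12.388 × 111.3 = 1379 km at the equator.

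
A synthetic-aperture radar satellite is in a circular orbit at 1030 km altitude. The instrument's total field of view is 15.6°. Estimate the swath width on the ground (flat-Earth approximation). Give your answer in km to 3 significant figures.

282 km

Half-angle = 15.6°/2 = 7.8°.
Swath width ≈ 2h·tan(θ/2) = 2 × 1030 × tan(7.8°) = 282.2 km.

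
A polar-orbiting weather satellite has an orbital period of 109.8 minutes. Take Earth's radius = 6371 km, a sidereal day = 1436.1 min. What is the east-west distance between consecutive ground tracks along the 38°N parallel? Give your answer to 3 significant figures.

T = 109.8 min = 6588.0 s.
Node shift per orbit = (6588.0/86166) × 360° = 27.52°.
Equatorial spacing = 27.52 × 111.2 km/° = 3061 km.
At 38° latitude, spacing = 3061 × cos(38°) = 2412 km.

2410 km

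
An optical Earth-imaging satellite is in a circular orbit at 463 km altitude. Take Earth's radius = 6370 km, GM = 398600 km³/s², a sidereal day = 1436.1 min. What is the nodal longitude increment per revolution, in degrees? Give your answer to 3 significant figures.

23.5°

Semi-major axis a = 6370 + 463 = 6833 km. Period T = 2π√(a³/μ) = 2π√(6833³/398600) = 5621.2 s = 93.69 min.
During one orbit Earth rotates (5621.2 / 86166) × 360° = 23.49°.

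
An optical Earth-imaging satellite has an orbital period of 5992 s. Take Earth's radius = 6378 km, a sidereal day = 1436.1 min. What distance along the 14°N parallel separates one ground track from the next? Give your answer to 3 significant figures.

Node shift per orbit = (5992.0/86166) × 360° = 25.03°.
Equatorial spacing = 25.03 × 111.3 km/° = 2787 km.
At 14° latitude, spacing = 2787 × cos(14°) = 2704 km.

2700 km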